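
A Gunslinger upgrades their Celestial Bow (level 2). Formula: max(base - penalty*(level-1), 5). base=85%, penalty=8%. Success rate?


raw_rate = 85 - 8 * (2 - 1)
= 85 - 8 * 1
= 85 - 8
= 77
Apply floor: max(77, 5) = 77%

77%


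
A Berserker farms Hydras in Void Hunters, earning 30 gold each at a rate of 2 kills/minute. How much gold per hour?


Gold per minute = 30 * 2 = 60
Gold per hour = 60 * 60 = 3600

3600 gold/hour


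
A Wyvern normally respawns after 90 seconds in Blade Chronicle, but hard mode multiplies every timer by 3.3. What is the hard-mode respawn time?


Respawn time = base * multiplier
= 90 * 3.3
= 297.0 seconds

297.0 seconds


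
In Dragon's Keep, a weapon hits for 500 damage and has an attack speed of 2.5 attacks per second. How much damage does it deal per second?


DPS = damage * attack_speed
= 500 * 2.5
= 1250.0

1250.0 DPS


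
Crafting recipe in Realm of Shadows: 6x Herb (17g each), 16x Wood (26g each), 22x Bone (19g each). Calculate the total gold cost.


Cost breakdown:
  Herb: 6 * 17 = 102
  Wood: 16 * 26 = 416
  Bone: 22 * 19 = 418
Total = 102 + 416 + 418 = 936

936 gold


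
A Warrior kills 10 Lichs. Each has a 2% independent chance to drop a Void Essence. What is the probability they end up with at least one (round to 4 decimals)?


P(at least one) = 1 - P(none) = 1 - (1-p)^n
p = 2/100 = 0.02
1 - p = 0.98
(1 - p)^10 = 0.98^10 = 0.817073
P(at least one) = 1 - 0.817073 = 0.1829

0.1829


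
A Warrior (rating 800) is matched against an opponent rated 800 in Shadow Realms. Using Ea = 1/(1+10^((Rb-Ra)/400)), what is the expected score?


Elo expected score: Ea = 1/(1 + 10^((Rb-Ra)/400))
Rb - Ra = 800 - 800 = 0
(Rb-Ra)/400 = 0/400 = 0.0
10^0.0 = 1.0
Ea = 1/(1 + 1.0) = 1/2.0 = 0.5000

0.5000


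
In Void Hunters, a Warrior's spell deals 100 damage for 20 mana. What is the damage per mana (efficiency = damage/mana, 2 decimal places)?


Efficiency = damage / mana
= 100 / 20
= 5.00

5.00 dmg/mana


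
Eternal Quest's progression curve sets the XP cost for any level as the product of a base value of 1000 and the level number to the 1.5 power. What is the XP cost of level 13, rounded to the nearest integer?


XP = 1000 * level^1.5
Substitute level = 13:
XP = 1000 * 13^1.5
= 1000 * 46.8722
= 46872

46872 XP


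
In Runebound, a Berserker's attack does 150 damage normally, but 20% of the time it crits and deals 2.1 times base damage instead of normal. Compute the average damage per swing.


E[dmg] = base * (1 + crit_chance * (crit_mult - 1))
cc as decimal = 20/100 = 0.2
cm - 1 = 2.1 - 1 = 1.1
Bonus factor = 0.2 * 1.1 = 0.22
Total multiplier = 1 + 0.22 = 1.22
Expected damage = 150 * 1.22 = 183.00

183.00 damage


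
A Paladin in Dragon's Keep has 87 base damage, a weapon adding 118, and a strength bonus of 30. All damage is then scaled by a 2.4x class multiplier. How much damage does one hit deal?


Sum base + weapon + str = 87 + 118 + 30 = 235
Multiply by 2.4:
235 * 2.4 = 564.0

564.0 damage


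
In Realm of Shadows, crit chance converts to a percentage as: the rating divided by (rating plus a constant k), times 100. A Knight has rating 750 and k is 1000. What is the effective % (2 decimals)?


effective% = rating / (rating + k) * 100
= 750 / (750 + 1000) * 100
= 750 / 1750 * 100
= 0.428571 * 100
= 42.86%

42.86%


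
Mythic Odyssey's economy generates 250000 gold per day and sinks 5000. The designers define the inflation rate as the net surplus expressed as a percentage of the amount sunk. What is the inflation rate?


Net gold = 250000 - 5000 = 245000
Inflation rate = net / sunk * 100 = 245000 / 5000 * 100
= 49.0 * 100
= 4900.00%

4900.00%


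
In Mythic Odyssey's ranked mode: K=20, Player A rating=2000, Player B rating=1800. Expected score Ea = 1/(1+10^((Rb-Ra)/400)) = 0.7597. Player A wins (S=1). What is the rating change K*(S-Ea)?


Elo update: delta = K * (S - Ea), where S = 1 (wins)
S - Ea = 1 - 0.7597 = 0.2403
Rating change = 20 * 0.2403
= 4.81

4.81 rating points


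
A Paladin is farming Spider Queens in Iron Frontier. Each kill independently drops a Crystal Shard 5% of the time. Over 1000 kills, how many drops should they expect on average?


Expected drops = kills * (drop_rate / 100)
= 1000 * (5 / 100)
= 1000 * 0.05
= 50.0

50.0 drops


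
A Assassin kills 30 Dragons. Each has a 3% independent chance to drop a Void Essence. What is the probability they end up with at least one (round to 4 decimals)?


P(at least one) = 1 - P(none) = 1 - (1-p)^n
p = 3/100 = 0.03
1 - p = 0.97
(1 - p)^30 = 0.97^30 = 0.401007
P(at least one) = 1 - 0.401007 = 0.5990

0.5990


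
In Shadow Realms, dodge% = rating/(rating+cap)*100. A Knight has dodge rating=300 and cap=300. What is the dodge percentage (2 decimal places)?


dodge% = 300 / (300 + 300) * 100
= 300 / 600 * 100
= 0.5 * 100
= 50.00%

50.00%


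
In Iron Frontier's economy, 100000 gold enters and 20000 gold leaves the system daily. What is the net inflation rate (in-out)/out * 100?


Net gold = 100000 - 20000 = 80000
Inflation rate = net / sunk * 100 = 80000 / 20000 * 100
= 4.0 * 100
= 400.00%

400.00%


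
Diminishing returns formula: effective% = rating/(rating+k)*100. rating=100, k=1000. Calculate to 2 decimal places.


effective% = rating / (rating + k) * 100
= 100 / (100 + 1000) * 100
= 100 / 1100 * 100
= 0.090909 * 100
= 9.09%

9.09%


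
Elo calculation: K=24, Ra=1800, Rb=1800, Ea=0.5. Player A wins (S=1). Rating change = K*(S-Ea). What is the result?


Elo update: delta = K * (S - Ea), where S = 1 (wins)
S - Ea = 1 - 0.5 = 0.5
Rating change = 24 * 0.5
= 12.00

12.00 rating points


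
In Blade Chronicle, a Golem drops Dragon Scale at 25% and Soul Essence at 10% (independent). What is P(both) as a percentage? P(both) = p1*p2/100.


For independent events, P(both) = P(A) * P(B)
= 25% * 10%
= 250 / 100 %
= 2.5%

2.5%


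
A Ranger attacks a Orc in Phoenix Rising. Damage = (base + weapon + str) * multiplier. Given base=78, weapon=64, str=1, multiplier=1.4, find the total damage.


Sum base + weapon + str = 78 + 64 + 1 = 143
Multiply by 1.4:
143 * 1.4 = 200.2

200.2 damage


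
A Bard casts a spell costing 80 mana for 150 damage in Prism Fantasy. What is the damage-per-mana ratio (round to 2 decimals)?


Efficiency = damage / mana
= 150 / 80
= 1.88

1.88 dmg/mana


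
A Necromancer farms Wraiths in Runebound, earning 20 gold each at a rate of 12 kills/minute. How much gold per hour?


Gold per minute = 20 * 12 = 240
Gold per hour = 240 * 60 = 14400

14400 gold/hour


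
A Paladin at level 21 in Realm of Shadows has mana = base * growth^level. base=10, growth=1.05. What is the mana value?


value = base * growth^level
= 10 * 1.05^21
= 10 * 2.785963
= 27.86

27.86 mana


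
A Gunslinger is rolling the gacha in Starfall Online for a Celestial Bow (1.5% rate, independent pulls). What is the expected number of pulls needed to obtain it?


Expected pulls for a geometric distribution = 1/p = 100 / rate%
= 100 / 1.5
= 66.67

66.67 pulls


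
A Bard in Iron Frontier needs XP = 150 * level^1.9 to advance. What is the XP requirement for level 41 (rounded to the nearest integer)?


XP = 150 * level^1.9
Substitute level = 41:
XP = 150 * 41^1.9
= 150 * 1159.5496
= 173932

173932 XP


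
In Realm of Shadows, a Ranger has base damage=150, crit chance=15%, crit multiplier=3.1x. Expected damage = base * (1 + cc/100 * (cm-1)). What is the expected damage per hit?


E[dmg] = base * (1 + crit_chance * (crit_mult - 1))
cc as decimal = 15/100 = 0.15
cm - 1 = 3.1 - 1 = 2.1
Bonus factor = 0.15 * 2.1 = 0.315
Total multiplier = 1 + 0.315 = 1.315
Expected damage = 150 * 1.315 = 197.25

197.25 damage


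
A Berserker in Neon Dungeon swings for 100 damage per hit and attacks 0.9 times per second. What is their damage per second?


DPS = damage * attack_speed
= 100 * 0.9
= 90.0

90.0 DPS


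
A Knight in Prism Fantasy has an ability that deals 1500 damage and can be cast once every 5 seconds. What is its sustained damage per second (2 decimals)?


DPS = damage / cooldown
= 1500 / 5
= 300.00

300.00 DPS


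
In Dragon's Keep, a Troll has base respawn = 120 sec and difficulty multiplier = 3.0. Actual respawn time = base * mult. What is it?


Respawn time = base * multiplier
= 120 * 3.0
= 360.0 seconds

360.0 seconds


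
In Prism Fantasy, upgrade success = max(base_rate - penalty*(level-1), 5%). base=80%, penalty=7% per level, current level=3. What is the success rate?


raw_rate = 80 - 7 * (3 - 1)
= 80 - 7 * 2
= 80 - 14
= 66
Apply floor: max(66, 5) = 66%

66%


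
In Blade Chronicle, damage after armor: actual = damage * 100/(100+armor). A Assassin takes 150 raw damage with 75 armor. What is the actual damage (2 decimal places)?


actual = 150 * 100 / (100 + 75)
= 150 * 100 / 175
= 15000 / 175
= 85.71

85.71 damage


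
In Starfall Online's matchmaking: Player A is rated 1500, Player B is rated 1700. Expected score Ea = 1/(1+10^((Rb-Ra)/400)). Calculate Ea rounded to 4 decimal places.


Elo expected score: Ea = 1/(1 + 10^((Rb-Ra)/400))
Rb - Ra = 1700 - 1500 = 200
(Rb-Ra)/400 = 200/400 = 0.5
10^0.5 = 3.162278
Ea = 1/(1 + 3.162278) = 1/4.162278 = 0.2403

0.2403


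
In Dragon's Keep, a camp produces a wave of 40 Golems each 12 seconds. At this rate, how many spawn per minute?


Spawns per minute = count * (60 / interval)
= 40 * (60 / 12)
= 40 * 5.0
= 200.0

200.0 per minute


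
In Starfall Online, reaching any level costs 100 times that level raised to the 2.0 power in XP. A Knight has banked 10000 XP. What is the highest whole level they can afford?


XP = 100 * level^2.0, so level = (XP / 100)^(1/2.0)
= (10000 / 100)^(1/2.0)
= 100.0^0.5
= 10.0
Floor: level = 10

level 10


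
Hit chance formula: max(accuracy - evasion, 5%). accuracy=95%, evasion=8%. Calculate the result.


accuracy - evasion = 95 - 8 = 87
Apply floor: max(87, 5) = 87
Hit chance = 87%

87%


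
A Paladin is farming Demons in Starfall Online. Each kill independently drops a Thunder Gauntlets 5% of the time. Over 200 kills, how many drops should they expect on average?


Expected drops = kills * (drop_rate / 100)
= 200 * (5 / 100)
= 200 * 0.05
= 10.0

10.0 drops


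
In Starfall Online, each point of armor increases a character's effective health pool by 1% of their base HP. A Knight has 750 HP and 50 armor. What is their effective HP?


EHP = 750 * (1 + 50/100)
= 750 * (1 + 0.5)
= 750 * 1.5
= 1125.0

1125.0 EHP


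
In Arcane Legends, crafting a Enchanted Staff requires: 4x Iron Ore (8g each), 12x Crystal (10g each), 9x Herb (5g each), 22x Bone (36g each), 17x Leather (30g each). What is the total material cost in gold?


Cost breakdown:
  Iron Ore: 4 * 8 = 32
  Crystal: 12 * 10 = 120
  Herb: 9 * 5 = 45
  Bone: 22 * 36 = 792
  Leather: 17 * 30 = 510
Total = 32 + 120 + 45 + 792 + 510 = 1499

1499 gold


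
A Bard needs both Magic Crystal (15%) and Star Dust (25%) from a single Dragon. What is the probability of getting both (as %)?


For independent events, P(both) = P(A) * P(B)
= 15% * 25%
= 375 / 100 %
= 3.75%

3.75%


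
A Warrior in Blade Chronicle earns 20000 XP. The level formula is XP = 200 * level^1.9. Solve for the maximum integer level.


XP = 200 * level^1.9, so level = (XP / 200)^(1/1.9)
= (20000 / 200)^(1/1.9)
= 100.0^0.5263
= 11.2884
Floor: level = 11

level 11


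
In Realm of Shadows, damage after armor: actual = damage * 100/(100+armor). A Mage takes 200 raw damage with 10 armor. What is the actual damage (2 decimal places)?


actual = 200 * 100 / (100 + 10)
= 200 * 100 / 110
= 20000 / 110
= 181.82

181.82 damage


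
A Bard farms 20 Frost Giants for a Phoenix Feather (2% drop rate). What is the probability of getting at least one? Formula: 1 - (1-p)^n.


P(at least one) = 1 - P(none) = 1 - (1-p)^n
p = 2/100 = 0.02
1 - p = 0.98
(1 - p)^20 = 0.98^20 = 0.667608
P(at least one) = 1 - 0.667608 = 0.3324

0.3324


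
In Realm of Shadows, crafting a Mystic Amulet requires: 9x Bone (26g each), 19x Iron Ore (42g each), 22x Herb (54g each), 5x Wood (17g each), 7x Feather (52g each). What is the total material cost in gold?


Cost breakdown:
  Bone: 9 * 26 = 234
  Iron Ore: 19 * 42 = 798
  Herb: 22 * 54 = 1188
  Wood: 5 * 17 = 85
  Feather: 7 * 52 = 364
Total = 234 + 798 + 1188 + 85 + 364 = 2669

2669 gold


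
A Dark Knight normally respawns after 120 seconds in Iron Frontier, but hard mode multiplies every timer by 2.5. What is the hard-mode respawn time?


Respawn time = base * multiplier
= 120 * 2.5
= 300.0 seconds

300.0 seconds


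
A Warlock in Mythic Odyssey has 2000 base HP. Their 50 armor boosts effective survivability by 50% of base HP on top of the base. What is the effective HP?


EHP = 2000 * (1 + 50/100)
= 2000 * (1 + 0.5)
= 2000 * 1.5
= 3000.0

3000.0 EHP


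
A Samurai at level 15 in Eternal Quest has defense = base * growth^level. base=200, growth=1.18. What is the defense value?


value = base * growth^level
= 200 * 1.18^15
= 200 * 11.973748
= 2394.75

2394.75 defense


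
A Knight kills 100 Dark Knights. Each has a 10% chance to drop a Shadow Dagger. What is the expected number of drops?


Expected drops = kills * (drop_rate / 100)
= 100 * (10 / 100)
= 100 * 0.1
= 10.0

10.0 drops


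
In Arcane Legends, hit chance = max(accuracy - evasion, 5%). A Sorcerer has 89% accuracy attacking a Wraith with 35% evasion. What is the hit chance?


accuracy - evasion = 89 - 35 = 54
Apply floor: max(54, 5) = 54
Hit chance = 54%

54%


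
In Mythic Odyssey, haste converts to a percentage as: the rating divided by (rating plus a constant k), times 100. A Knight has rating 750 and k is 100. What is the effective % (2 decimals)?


effective% = rating / (rating + k) * 100
= 750 / (750 + 100) * 100
= 750 / 850 * 100
= 0.882353 * 100
= 88.24%

88.24%


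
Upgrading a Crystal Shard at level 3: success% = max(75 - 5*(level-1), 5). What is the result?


raw_rate = 75 - 5 * (3 - 1)
= 75 - 5 * 2
= 75 - 10
= 65
Apply floor: max(65, 5) = 65%

65%


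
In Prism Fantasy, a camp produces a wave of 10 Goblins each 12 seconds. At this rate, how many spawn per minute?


Spawns per minute = count * (60 / interval)
= 10 * (60 / 12)
= 10 * 5.0
= 50.0

50.0 per minute


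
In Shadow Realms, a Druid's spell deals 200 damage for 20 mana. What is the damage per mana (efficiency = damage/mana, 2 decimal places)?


Efficiency = damage / mana
= 200 / 20
= 10.00

10.00 dmg/mana


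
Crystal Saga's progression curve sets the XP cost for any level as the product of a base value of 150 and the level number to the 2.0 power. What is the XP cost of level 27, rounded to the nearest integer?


XP = 150 * level^2.0
Substitute level = 27:
XP = 150 * 27^2.0
= 150 * 729.0
= 109350

109350 XP


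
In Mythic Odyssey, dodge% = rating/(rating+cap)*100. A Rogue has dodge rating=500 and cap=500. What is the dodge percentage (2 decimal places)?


dodge% = 500 / (500 + 500) * 100
= 500 / 1000 * 100
= 0.5 * 100
= 50.00%

50.00%


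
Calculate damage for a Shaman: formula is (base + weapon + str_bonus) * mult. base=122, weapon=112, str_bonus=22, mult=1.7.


Sum base + weapon + str = 122 + 112 + 22 = 256
Multiply by 1.7:
256 * 1.7 = 435.2

435.2 damage


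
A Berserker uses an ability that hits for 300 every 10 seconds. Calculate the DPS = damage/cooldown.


DPS = damage / cooldown
= 300 / 10
= 30.00

30.00 DPS


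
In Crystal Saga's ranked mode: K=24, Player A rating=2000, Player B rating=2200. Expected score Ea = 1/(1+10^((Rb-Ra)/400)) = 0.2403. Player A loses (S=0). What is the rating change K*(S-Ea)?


Elo update: delta = K * (S - Ea), where S = 0 (loses)
S - Ea = 0 - 0.2403 = -0.2403
Rating change = 24 * -0.2403
= -5.77

-5.77 rating points


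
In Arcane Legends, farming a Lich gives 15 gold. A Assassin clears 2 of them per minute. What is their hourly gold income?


Gold per minute = 15 * 2 = 30
Gold per hour = 30 * 60 = 1800

1800 gold/hour


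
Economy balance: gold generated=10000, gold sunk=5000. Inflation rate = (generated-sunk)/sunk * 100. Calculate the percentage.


Net gold = 10000 - 5000 = 5000
Inflation rate = net / sunk * 100 = 5000 / 5000 * 100
= 1.0 * 100
= 100.00%

100.00%


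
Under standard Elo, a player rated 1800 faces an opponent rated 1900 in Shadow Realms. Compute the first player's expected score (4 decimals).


Elo expected score: Ea = 1/(1 + 10^((Rb-Ra)/400))
Rb - Ra = 1900 - 1800 = 100
(Rb-Ra)/400 = 100/400 = 0.25
10^0.25 = 1.778279
Ea = 1/(1 + 1.778279) = 1/2.778279 = 0.3599

0.3599


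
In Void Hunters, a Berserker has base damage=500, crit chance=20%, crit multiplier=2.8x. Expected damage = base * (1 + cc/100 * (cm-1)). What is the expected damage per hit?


E[dmg] = base * (1 + crit_chance * (crit_mult - 1))
cc as decimal = 20/100 = 0.2
cm - 1 = 2.8 - 1 = 1.8
Bonus factor = 0.2 * 1.8 = 0.36
Total multiplier = 1 + 0.36 = 1.36
Expected damage = 500 * 1.36 = 680.00

680.00 damage


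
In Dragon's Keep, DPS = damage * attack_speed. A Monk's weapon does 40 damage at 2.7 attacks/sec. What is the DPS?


DPS = damage * attack_speed
= 40 * 2.7
= 108.0

108.0 DPS


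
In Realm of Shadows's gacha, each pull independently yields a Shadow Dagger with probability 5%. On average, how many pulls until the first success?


Expected pulls for a geometric distribution = 1/p = 100 / rate%
= 100 / 5
= 20.0

20.0 pulls


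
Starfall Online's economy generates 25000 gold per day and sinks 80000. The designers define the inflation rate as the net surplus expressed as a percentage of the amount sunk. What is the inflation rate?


Net gold = 25000 - 80000 = -55000
Inflation rate = net / sunk * 100 = -55000 / 80000 * 100
= -0.6875 * 100
= -68.75%

-68.75%


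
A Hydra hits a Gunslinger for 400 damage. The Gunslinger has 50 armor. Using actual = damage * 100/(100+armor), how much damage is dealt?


actual = 400 * 100 / (100 + 50)
= 400 * 100 / 150
= 40000 / 150
= 266.67

266.67 damage


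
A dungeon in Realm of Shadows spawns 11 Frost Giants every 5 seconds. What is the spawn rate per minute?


Spawns per minute = count * (60 / interval)
= 11 * (60 / 5)
= 11 * 12.0
= 132.0

132.0 per minute


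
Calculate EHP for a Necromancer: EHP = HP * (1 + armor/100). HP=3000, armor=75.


EHP = 3000 * (1 + 75/100)
= 3000 * (1 + 0.75)
= 3000 * 1.75
= 5250.0

5250.0 EHP


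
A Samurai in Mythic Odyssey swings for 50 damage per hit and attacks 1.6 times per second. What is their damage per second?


DPS = damage * attack_speed
= 50 * 1.6
= 80.0

80.0 DPS


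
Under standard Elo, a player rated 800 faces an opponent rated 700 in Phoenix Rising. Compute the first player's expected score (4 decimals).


Elo expected score: Ea = 1/(1 + 10^((Rb-Ra)/400))
Rb - Ra = 700 - 800 = -100
(Rb-Ra)/400 = -100/400 = -0.25
10^-0.25 = 0.562341
Ea = 1/(1 + 0.562341) = 1/1.562341 = 0.6401

0.6401


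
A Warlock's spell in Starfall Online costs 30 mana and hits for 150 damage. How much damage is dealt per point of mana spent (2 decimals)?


Efficiency = damage / mana
= 150 / 30
= 5.00

5.00 dmg/mana


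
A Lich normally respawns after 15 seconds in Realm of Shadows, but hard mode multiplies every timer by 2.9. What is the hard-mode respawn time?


Respawn time = base * multiplier
= 15 * 2.9
= 43.5 seconds

43.5 seconds


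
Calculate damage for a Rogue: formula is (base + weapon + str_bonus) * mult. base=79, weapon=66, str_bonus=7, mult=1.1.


Sum base + weapon + str = 79 + 66 + 7 = 152
Multiply by 1.1:
152 * 1.1 = 167.2

167.2 damage


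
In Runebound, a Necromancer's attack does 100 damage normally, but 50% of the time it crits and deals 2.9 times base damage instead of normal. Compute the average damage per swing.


E[dmg] = base * (1 + crit_chance * (crit_mult - 1))
cc as decimal = 50/100 = 0.5
cm - 1 = 2.9 - 1 = 1.9
Bonus factor = 0.5 * 1.9 = 0.95
Total multiplier = 1 + 0.95 = 1.95
Expected damage = 100 * 1.95 = 195.00

195.00 damage


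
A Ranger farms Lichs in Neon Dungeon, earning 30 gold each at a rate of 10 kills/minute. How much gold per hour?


Gold per minute = 30 * 10 = 300
Gold per hour = 300 * 60 = 18000

18000 gold/hour


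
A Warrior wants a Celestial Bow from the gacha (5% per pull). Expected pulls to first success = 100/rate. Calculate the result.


Expected pulls for a geometric distribution = 1/p = 100 / rate%
= 100 / 5
= 20.0

20.0 pulls


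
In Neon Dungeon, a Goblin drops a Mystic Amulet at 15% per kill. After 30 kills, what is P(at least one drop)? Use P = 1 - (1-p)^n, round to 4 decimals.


P(at least one) = 1 - P(none) = 1 - (1-p)^n
p = 15/100 = 0.15
1 - p = 0.85
(1 - p)^30 = 0.85^30 = 0.007631
P(at least one) = 1 - 0.007631 = 0.9924

0.9924


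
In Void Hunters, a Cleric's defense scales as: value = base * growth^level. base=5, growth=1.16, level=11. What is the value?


value = base * growth^level
= 5 * 1.16^11
= 5 * 5.117265
= 25.59

25.59 defense


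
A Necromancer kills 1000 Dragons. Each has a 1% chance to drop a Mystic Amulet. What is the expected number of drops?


Expected drops = kills * (drop_rate / 100)
= 1000 * (1 / 100)
= 1000 * 0.01
= 10.0

10.0 drops


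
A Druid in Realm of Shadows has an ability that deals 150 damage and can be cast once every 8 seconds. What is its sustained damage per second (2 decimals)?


DPS = damage / cooldown
= 150 / 8
= 18.75

18.75 DPS


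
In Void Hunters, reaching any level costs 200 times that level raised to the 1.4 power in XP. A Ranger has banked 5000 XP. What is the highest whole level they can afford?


XP = 200 * level^1.4, so level = (XP / 200)^(1/1.4)
= (5000 / 200)^(1/1.4)
= 25.0^0.7143
= 9.9662
Floor: level = 9

level 9


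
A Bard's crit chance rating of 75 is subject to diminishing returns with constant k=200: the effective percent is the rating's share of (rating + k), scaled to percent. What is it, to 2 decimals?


effective% = rating / (rating + k) * 100
= 75 / (75 + 200) * 100
= 75 / 275 * 100
= 0.272727 * 100
= 27.27%

27.27%


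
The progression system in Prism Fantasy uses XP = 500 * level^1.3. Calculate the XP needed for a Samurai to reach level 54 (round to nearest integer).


XP = 500 * level^1.3
Substitute level = 54:
XP = 500 * 54^1.3
= 500 * 178.6948
= 89347

89347 XP


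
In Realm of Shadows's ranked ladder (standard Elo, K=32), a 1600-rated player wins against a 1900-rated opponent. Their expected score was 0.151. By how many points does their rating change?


Elo update: delta = K * (S - Ea), where S = 1 (wins)
S - Ea = 1 - 0.151 = 0.849
Rating change = 32 * 0.849
= 27.17

27.17 rating points


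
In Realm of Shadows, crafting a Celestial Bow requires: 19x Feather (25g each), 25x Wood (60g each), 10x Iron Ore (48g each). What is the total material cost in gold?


Cost breakdown:
  Feather: 19 * 25 = 475
  Wood: 25 * 60 = 1500
  Iron Ore: 10 * 48 = 480
Total = 475 + 1500 + 480 = 2455

2455 gold


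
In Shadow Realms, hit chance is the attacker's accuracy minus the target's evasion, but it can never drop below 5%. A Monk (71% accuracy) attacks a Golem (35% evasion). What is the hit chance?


accuracy - evasion = 71 - 35 = 36
Apply floor: max(36, 5) = 36
Hit chance = 36%

36%


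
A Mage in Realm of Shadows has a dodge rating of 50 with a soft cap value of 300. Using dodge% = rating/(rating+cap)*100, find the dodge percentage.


dodge% = 50 / (50 + 300) * 100
= 50 / 350 * 100
= 0.142857 * 100
= 14.29%

14.29%


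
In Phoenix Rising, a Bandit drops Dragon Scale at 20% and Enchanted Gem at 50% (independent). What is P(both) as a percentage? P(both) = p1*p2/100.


For independent events, P(both) = P(A) * P(B)
= 20% * 50%
= 1000 / 100 %
= 10.0%

10.0%


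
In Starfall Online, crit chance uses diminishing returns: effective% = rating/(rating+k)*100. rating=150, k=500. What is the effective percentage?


effective% = rating / (rating + k) * 100
= 150 / (150 + 500) * 100
= 150 / 650 * 100
= 0.230769 * 100
= 23.08%

23.08%


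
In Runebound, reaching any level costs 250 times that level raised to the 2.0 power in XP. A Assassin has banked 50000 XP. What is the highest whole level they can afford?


XP = 250 * level^2.0, so level = (XP / 250)^(1/2.0)
= (50000 / 250)^(1/2.0)
= 200.0^0.5
= 14.1421
Floor: level = 14

level 14


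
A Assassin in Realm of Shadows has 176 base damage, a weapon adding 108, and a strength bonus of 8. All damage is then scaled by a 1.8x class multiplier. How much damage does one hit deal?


Sum base + weapon + str = 176 + 108 + 8 = 292
Multiply by 1.8:
292 * 1.8 = 525.6

525.6 damage


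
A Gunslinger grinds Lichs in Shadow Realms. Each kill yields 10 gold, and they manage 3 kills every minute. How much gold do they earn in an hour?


Gold per minute = 10 * 3 = 30
Gold per hour = 30 * 60 = 1800

1800 gold/hour


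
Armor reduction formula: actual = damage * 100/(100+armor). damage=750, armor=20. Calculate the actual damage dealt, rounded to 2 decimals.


actual = 750 * 100 / (100 + 20)
= 750 * 100 / 120
= 75000 / 120
= 625.00

625.00 damage


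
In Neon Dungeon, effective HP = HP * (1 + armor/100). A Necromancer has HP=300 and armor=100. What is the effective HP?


EHP = 300 * (1 + 100/100)
= 300 * (1 + 1.0)
= 300 * 2.0
= 600.0

600.0 EHP


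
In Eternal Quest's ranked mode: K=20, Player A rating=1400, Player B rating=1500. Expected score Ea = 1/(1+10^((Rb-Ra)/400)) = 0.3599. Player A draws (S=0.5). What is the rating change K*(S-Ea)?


Elo update: delta = K * (S - Ea), where S = 0.5 (draws)
S - Ea = 0.5 - 0.3599 = 0.1401
Rating change = 20 * 0.1401
= 2.80

2.80 rating points


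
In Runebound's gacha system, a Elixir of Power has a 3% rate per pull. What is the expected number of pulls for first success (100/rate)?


Expected pulls for a geometric distribution = 1/p = 100 / rate%
= 100 / 3
= 33.33

33.33 pulls


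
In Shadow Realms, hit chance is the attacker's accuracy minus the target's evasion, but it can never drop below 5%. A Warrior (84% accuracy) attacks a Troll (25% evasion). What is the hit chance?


accuracy - evasion = 84 - 25 = 59
Apply floor: max(59, 5) = 59
Hit chance = 59%

59%


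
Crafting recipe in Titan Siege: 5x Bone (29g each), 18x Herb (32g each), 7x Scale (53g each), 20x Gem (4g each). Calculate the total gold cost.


Cost breakdown:
  Bone: 5 * 29 = 145
  Herb: 18 * 32 = 576
  Scale: 7 * 53 = 371
  Gem: 20 * 4 = 80
Total = 145 + 576 + 371 + 80 = 1172

1172 gold


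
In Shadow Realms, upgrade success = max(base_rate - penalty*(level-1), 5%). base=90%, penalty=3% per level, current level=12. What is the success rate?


raw_rate = 90 - 3 * (12 - 1)
= 90 - 3 * 11
= 90 - 33
= 57
Apply floor: max(57, 5) = 57%

57%


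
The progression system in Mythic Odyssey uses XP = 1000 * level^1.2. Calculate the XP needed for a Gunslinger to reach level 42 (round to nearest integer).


XP = 1000 * level^1.2
Substitute level = 42:
XP = 1000 * 42^1.2
= 1000 * 88.695
= 88695

88695 XP


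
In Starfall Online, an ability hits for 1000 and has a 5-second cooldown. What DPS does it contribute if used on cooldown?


DPS = damage / cooldown
= 1000 / 5
= 200.00

200.00 DPS


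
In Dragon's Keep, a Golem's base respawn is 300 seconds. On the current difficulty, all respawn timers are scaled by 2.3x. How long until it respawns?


Respawn time = base * multiplier
= 300 * 2.3
= 690.0 seconds

690.0 seconds


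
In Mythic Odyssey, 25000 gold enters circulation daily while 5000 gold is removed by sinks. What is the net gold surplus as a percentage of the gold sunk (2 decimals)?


Net gold = 25000 - 5000 = 20000
Inflation rate = net / sunk * 100 = 20000 / 5000 * 100
= 4.0 * 100
= 400.00%

400.00%


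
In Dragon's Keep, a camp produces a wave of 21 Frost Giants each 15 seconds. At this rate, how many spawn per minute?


Spawns per minute = count * (60 / interval)
= 21 * (60 / 15)
= 21 * 4.0
= 84.0

84.0 per minute


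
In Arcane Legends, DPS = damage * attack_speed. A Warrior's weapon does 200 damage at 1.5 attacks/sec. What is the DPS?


DPS = damage * attack_speed
= 200 * 1.5
= 300.0

300.0 DPS


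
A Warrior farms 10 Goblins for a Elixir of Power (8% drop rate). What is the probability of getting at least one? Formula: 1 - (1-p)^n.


P(at least one) = 1 - P(none) = 1 - (1-p)^n
p = 8/100 = 0.08
1 - p = 0.92
(1 - p)^10 = 0.92^10 = 0.434388
P(at least one) = 1 - 0.434388 = 0.5656

0.5656


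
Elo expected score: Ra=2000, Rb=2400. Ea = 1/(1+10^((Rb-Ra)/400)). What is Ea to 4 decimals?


Elo expected score: Ea = 1/(1 + 10^((Rb-Ra)/400))
Rb - Ra = 2400 - 2000 = 400
(Rb-Ra)/400 = 400/400 = 1.0
10^1.0 = 10.0
Ea = 1/(1 + 10.0) = 1/11.0 = 0.0909

0.0909


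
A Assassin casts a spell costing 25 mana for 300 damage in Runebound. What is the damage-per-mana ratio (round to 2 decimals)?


Efficiency = damage / mana
= 300 / 25
= 12.00

12.00 dmg/mana


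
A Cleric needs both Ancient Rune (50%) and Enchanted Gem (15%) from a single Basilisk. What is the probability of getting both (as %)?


For independent events, P(both) = P(A) * P(B)
= 50% * 15%
= 750 / 100 %
= 7.5%

7.5%


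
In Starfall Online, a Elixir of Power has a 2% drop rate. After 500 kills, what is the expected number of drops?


Expected drops = kills * (drop_rate / 100)
= 500 * (2 / 100)
= 500 * 0.02
= 10.0

10.0 drops


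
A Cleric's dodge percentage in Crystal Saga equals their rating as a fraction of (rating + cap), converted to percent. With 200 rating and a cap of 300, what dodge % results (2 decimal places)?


dodge% = 200 / (200 + 300) * 100
= 200 / 500 * 100
= 0.4 * 100
= 40.00%

40.00%


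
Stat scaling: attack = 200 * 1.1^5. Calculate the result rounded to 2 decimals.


value = base * growth^level
= 200 * 1.1^5
= 200 * 1.61051
= 322.10

322.10 attack


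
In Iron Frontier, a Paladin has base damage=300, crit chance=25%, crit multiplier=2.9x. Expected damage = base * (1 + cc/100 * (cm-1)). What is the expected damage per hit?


E[dmg] = base * (1 + crit_chance * (crit_mult - 1))
cc as decimal = 25/100 = 0.25
cm - 1 = 2.9 - 1 = 1.9
Bonus factor = 0.25 * 1.9 = 0.475
Total multiplier = 1 + 0.475 = 1.475
Expected damage = 300 * 1.475 = 442.50

442.50 damage


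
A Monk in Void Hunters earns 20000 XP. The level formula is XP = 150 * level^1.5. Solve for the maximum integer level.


XP = 150 * level^1.5, so level = (XP / 150)^(1/1.5)
= (20000 / 150)^(1/1.5)
= 133.3333^0.6667
= 26.0991
Floor: level = 26

level 26


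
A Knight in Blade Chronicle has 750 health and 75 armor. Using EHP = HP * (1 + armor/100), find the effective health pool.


EHP = 750 * (1 + 75/100)
= 750 * (1 + 0.75)
= 750 * 1.75
= 1312.5

1312.5 EHP


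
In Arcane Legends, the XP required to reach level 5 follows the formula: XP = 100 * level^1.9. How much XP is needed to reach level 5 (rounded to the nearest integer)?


XP = 100 * level^1.9
Substitute level = 5:
XP = 100 * 5^1.9
= 100 * 21.2835
= 2128

2128 XP


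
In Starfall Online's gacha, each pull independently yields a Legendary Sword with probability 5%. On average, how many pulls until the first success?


Expected pulls for a geometric distribution = 1/p = 100 / rate%
= 100 / 5
= 20.0

20.0 pulls


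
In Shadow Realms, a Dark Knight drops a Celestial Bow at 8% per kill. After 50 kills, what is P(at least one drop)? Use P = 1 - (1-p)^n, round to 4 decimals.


P(at least one) = 1 - P(none) = 1 - (1-p)^n
p = 8/100 = 0.08
1 - p = 0.92
(1 - p)^50 = 0.92^50 = 0.015466
P(at least one) = 1 - 0.015466 = 0.9845

0.9845


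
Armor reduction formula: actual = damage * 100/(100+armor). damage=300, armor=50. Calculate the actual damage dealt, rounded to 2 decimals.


actual = 300 * 100 / (100 + 50)
= 300 * 100 / 150
= 30000 / 150
= 200.00

200.00 damage


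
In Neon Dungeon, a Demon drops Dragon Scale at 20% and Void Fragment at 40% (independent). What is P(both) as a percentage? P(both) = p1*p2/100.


For independent events, P(both) = P(A) * P(B)
= 20% * 40%
= 800 / 100 %
= 8.0%

8.0%


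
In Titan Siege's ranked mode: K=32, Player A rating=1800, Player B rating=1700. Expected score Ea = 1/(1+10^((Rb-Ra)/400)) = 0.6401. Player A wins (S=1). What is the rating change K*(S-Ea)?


Elo update: delta = K * (S - Ea), where S = 1 (wins)
S - Ea = 1 - 0.6401 = 0.3599
Rating change = 32 * 0.3599
= 11.52

11.52 rating points


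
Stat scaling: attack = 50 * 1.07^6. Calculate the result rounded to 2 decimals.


value = base * growth^level
= 50 * 1.07^6
= 50 * 1.50073
= 75.04

75.04 attack


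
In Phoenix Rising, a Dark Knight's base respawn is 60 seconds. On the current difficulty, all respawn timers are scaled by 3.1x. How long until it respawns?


Respawn time = base * multiplier
= 60 * 3.1
= 186.0 seconds

186.0 seconds


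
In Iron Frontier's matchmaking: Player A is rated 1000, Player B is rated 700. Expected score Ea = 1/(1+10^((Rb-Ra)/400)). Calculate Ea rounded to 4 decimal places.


Elo expected score: Ea = 1/(1 + 10^((Rb-Ra)/400))
Rb - Ra = 700 - 1000 = -300
(Rb-Ra)/400 = -300/400 = -0.75
10^-0.75 = 0.177828
Ea = 1/(1 + 0.177828) = 1/1.177828 = 0.8490

0.8490


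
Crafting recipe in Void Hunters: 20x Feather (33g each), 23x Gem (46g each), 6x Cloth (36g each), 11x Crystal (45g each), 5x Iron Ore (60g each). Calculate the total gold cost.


Cost breakdown:
  Feather: 20 * 33 = 660
  Gem: 23 * 46 = 1058
  Cloth: 6 * 36 = 216
  Crystal: 11 * 45 = 495
  Iron Ore: 5 * 60 = 300
Total = 660 + 1058 + 216 + 495 + 300 = 2729

2729 gold


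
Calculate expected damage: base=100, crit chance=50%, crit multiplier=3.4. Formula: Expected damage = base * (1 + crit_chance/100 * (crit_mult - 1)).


E[dmg] = base * (1 + crit_chance * (crit_mult - 1))
cc as decimal = 50/100 = 0.5
cm - 1 = 3.4 - 1 = 2.4
Bonus factor = 0.5 * 2.4 = 1.2
Total multiplier = 1 + 1.2 = 2.2
Expected damage = 100 * 2.2 = 220.00

220.00 damage


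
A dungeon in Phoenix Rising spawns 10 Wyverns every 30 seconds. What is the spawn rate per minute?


Spawns per minute = count * (60 / interval)
= 10 * (60 / 30)
= 10 * 2.0
= 20.0

20.0 per minute


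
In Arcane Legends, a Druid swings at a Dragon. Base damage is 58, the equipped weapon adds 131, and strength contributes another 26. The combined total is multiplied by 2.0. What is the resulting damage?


Sum base + weapon + str = 58 + 131 + 26 = 215
Multiply by 2.0:
215 * 2.0 = 430.0

430.0 damage


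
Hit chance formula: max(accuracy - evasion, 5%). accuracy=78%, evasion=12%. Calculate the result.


accuracy - evasion = 78 - 12 = 66
Apply floor: max(66, 5) = 66
Hit chance = 66%

66%


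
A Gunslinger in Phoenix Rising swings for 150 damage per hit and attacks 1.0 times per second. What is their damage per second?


DPS = damage * attack_speed
= 150 * 1.0
= 150.0

150.0 DPS


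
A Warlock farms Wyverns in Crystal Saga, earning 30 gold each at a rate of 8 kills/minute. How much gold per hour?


Gold per minute = 30 * 8 = 240
Gold per hour = 240 * 60 = 14400

14400 gold/hour


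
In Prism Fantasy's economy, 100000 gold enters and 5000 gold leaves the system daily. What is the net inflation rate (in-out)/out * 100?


Net gold = 100000 - 5000 = 95000
Inflation rate = net / sunk * 100 = 95000 / 5000 * 100
= 19.0 * 100
= 1900.00%

1900.00%


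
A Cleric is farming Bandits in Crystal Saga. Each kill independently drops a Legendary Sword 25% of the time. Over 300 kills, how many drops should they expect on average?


Expected drops = kills * (drop_rate / 100)
= 300 * (25 / 100)
= 300 * 0.25
= 75.0

75.0 drops


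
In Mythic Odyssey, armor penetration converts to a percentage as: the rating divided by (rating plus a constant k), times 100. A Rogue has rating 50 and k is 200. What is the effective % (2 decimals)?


effective% = rating / (rating + k) * 100
= 50 / (50 + 200) * 100
= 50 / 250 * 100
= 0.2 * 100
= 20.00%

20.00%


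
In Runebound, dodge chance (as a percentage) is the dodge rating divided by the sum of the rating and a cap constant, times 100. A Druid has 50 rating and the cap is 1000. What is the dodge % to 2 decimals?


dodge% = 50 / (50 + 1000) * 100
= 50 / 1050 * 100
= 0.047619 * 100
= 4.76%

4.76%


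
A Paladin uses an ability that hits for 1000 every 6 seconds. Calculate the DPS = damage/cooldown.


DPS = damage / cooldown
= 1000 / 6
= 166.67

166.67 DPS


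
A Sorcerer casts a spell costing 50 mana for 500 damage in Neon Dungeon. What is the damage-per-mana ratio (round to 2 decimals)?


Efficiency = damage / mana
= 500 / 50
= 10.00

10.00 dmg/mana


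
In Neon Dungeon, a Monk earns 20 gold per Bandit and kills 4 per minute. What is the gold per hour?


Gold per minute = 20 * 4 = 80
Gold per hour = 80 * 60 = 4800

4800 gold/hour


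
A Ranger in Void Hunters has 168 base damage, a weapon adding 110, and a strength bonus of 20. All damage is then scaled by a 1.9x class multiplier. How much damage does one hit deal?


Sum base + weapon + str = 168 + 110 + 20 = 298
Multiply by 1.9:
298 * 1.9 = 566.2

566.2 damage


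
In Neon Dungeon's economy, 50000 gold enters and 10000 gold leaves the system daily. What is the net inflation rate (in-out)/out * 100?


Net gold = 50000 - 10000 = 40000
Inflation rate = net / sunk * 100 = 40000 / 10000 * 100
= 4.0 * 100
= 400.00%

400.00%


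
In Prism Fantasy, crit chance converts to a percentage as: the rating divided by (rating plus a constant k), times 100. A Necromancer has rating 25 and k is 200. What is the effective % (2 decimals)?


effective% = rating / (rating + k) * 100
= 25 / (25 + 200) * 100
= 25 / 225 * 100
= 0.111111 * 100
= 11.11%

11.11%


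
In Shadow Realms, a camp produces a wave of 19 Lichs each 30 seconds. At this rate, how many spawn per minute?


Spawns per minute = count * (60 / interval)
= 19 * (60 / 30)
= 19 * 2.0
= 38.0

38.0 per minute


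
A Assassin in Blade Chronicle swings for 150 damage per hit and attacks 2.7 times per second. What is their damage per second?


DPS = damage * attack_speed
= 150 * 2.7
= 405.0

405.0 DPS


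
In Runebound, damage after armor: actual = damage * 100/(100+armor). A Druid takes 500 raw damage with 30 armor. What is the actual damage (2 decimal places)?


actual = 500 * 100 / (100 + 30)
= 500 * 100 / 130
= 50000 / 130
= 384.62

384.62 damage


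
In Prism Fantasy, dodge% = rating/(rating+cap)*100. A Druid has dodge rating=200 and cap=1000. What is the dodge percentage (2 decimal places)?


dodge% = 200 / (200 + 1000) * 100
= 200 / 1200 * 100
= 0.166667 * 100
= 16.67%

16.67%


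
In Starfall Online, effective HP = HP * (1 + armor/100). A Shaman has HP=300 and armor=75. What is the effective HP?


EHP = 300 * (1 + 75/100)
= 300 * (1 + 0.75)
= 300 * 1.75
= 525.0

525.0 EHP


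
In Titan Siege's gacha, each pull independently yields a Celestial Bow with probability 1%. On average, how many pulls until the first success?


Expected pulls for a geometric distribution = 1/p = 100 / rate%
= 100 / 1
= 100.0

100.0 pulls


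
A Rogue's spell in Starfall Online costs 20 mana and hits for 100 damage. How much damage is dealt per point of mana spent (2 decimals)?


Efficiency = damage / mana
= 100 / 20
= 5.00

5.00 dmg/mana


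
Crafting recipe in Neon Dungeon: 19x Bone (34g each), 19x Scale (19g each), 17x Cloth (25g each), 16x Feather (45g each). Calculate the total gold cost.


Cost breakdown:
  Bone: 19 * 34 = 646
  Scale: 19 * 19 = 361
  Cloth: 17 * 25 = 425
  Feather: 16 * 45 = 720
Total = 646 + 361 + 425 + 720 = 2152

2152 gold


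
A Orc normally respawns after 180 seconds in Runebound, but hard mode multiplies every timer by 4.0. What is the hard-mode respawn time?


Respawn time = base * multiplier
= 180 * 4.0
= 720.0 seconds

720.0 seconds
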